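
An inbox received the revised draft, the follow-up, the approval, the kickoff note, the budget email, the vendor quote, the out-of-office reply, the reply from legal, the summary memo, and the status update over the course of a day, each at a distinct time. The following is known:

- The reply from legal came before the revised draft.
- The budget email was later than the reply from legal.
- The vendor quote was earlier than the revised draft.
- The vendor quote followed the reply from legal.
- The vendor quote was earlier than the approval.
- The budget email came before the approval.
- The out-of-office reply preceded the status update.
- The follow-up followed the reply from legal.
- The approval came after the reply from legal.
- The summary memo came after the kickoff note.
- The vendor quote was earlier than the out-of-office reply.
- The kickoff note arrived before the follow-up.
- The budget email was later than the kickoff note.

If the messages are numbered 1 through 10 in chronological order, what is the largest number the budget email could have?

9

The budget email must come before the approval — 1 message forced after it.
Everything else can be placed before the budget email in some valid order, so the budget email can sit as late as position 10 − 1 = 9.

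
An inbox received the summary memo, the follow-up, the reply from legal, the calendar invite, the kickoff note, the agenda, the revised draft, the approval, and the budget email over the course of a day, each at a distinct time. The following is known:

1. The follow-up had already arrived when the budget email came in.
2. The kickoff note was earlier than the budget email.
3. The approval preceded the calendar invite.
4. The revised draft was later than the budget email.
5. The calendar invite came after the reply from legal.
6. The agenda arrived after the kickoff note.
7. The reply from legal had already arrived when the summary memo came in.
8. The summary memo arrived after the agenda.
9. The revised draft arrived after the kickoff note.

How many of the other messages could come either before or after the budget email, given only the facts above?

Forced before the budget email: the follow-up and the kickoff note; forced after the budget email: the revised draft.
That leaves the agenda, the approval, the calendar invite, the reply from legal, and the summary memo with no forced order relative to the budget email — 5.

5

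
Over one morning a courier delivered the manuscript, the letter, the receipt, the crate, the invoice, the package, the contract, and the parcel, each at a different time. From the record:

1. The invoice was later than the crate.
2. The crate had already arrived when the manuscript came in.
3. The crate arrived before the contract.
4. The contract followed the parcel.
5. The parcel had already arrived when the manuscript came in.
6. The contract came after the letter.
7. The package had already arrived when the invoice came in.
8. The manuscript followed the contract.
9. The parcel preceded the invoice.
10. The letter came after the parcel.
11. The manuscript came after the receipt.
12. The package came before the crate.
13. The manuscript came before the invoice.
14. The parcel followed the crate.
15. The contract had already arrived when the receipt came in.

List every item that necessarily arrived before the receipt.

the contract, the crate, the letter, the package, the parcel

Directly stated before the receipt: the contract.
The crate reaches the receipt via the crate → the contract → the receipt.
The letter reaches the receipt via the letter → the contract → the receipt.
The package reaches the receipt via the package → the crate → the contract → the receipt.
Likewise the parcel reaches the receipt by chaining the stated constraints.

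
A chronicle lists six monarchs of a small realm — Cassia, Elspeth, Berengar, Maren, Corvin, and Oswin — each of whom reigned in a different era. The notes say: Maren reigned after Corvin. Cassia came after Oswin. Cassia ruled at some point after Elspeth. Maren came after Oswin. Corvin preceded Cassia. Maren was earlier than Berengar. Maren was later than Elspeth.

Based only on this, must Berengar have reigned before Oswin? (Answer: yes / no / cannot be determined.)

no

Tracing the constraints gives Oswin → Maren → Berengar, so Oswin must come before Berengar.
That means Berengar cannot be before Oswin.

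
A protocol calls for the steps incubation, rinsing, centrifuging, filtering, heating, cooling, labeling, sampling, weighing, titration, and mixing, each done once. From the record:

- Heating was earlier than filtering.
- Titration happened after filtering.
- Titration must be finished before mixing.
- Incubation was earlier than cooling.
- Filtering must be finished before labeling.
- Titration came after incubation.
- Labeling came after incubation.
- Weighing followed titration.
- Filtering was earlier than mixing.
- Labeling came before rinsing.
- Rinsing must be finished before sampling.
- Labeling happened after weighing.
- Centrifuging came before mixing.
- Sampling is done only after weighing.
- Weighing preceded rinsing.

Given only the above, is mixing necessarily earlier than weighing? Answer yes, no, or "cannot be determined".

cannot be determined

No chain of stated constraints runs from mixing to weighing, and none runs from weighing to mixing either.
So the relative order of mixing and weighing is not fixed by the given facts.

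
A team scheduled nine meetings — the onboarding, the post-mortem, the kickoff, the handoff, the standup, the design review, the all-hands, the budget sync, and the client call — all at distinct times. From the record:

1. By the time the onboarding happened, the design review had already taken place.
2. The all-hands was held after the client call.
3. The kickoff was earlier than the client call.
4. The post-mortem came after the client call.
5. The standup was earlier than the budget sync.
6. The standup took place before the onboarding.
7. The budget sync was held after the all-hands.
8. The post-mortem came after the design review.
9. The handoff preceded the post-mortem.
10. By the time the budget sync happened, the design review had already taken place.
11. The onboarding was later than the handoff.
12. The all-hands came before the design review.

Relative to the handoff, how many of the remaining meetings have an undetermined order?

Forced after the handoff: the onboarding and the post-mortem.
That leaves the all-hands, the budget sync, the client call, the design review, the kickoff, and the standup with no forced order relative to the handoff — 6.

6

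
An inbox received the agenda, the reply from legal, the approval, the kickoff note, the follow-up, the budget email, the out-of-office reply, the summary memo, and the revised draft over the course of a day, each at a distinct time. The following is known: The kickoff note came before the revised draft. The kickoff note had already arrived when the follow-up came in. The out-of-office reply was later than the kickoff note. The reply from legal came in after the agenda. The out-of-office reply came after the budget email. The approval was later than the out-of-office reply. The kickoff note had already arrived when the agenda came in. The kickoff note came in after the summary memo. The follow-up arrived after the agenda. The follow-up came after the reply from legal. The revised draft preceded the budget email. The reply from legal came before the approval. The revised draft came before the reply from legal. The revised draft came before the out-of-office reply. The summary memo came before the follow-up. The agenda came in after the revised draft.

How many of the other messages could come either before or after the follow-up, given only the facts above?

3

Forced before the follow-up: the agenda, the kickoff note, the reply from legal, the revised draft, and the summary memo.
That leaves the approval, the budget email, and the out-of-office reply with no forced order relative to the follow-up — 3.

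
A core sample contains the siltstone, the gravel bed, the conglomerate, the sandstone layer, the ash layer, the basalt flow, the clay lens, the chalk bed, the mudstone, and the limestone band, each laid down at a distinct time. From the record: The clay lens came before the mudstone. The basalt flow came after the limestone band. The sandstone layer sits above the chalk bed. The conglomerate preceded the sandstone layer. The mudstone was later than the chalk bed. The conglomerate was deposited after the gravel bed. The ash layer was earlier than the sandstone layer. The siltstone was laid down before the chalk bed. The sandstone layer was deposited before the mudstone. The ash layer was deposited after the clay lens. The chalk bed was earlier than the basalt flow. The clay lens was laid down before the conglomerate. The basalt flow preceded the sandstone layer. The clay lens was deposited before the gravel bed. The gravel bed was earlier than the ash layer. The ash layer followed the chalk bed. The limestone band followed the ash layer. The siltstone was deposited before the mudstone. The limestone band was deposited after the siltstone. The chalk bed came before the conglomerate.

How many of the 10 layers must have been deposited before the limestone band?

Directly stated before the limestone band: the ash layer and the siltstone.
The chalk bed reaches the limestone band via the chalk bed → the ash layer → the limestone band.
The clay lens reaches the limestone band via the clay lens → the ash layer → the limestone band.
The gravel bed reaches the limestone band via the gravel bed → the ash layer → the limestone band.
No chain forces the conglomerate (or any of the others) ahead of the limestone band.
That's the ash layer, the chalk bed, the clay lens, the gravel bed, and the siltstone — 5 in all.

5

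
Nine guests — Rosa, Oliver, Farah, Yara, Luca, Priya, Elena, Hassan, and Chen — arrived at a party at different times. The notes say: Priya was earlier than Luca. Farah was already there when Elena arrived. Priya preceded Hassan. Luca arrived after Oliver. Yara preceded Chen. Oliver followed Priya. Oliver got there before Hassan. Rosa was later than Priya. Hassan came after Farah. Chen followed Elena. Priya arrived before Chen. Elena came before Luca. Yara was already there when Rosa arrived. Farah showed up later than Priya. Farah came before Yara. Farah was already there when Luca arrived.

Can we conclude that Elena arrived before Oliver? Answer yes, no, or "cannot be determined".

cannot be determined

No chain of stated constraints runs from Elena to Oliver, and none runs from Oliver to Elena either.
So the relative order of Elena and Oliver is not fixed by the given facts.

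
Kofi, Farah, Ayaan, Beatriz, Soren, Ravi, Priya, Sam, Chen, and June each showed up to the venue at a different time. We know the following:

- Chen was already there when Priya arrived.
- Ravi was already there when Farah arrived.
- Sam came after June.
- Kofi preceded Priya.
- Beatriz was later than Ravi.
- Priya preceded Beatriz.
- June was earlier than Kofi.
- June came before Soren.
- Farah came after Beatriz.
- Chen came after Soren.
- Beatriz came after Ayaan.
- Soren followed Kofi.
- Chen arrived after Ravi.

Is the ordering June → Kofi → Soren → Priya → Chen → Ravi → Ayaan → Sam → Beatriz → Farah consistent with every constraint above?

The constraints require Ravi before Chen, but in the proposed sequence Chen appears ahead of Ravi. That one violation is enough.

no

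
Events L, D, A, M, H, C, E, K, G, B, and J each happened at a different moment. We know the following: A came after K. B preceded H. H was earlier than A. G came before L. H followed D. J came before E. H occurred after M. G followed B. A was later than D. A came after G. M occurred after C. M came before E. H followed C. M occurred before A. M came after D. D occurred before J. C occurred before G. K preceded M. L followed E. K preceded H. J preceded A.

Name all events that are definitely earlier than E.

Directly stated before E: J and M.
C reaches E via C → M → E.
D reaches E via D → M → E.
K reaches E via K → M → E.
No chain forces H (or any of the others) ahead of E.

C, D, J, K, M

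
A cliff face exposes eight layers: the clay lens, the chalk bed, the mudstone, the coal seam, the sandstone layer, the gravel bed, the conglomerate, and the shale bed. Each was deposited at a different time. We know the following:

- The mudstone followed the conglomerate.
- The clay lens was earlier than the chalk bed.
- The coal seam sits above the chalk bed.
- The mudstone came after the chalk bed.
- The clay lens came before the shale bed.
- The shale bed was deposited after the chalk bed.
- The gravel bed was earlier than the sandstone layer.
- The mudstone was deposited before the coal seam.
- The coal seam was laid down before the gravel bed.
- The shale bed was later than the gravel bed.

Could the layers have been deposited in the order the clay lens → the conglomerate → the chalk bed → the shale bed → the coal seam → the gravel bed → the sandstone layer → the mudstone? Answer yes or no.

no

The constraints require the gravel bed before the shale bed, but in the proposed sequence the shale bed appears ahead of the gravel bed. That one violation is enough.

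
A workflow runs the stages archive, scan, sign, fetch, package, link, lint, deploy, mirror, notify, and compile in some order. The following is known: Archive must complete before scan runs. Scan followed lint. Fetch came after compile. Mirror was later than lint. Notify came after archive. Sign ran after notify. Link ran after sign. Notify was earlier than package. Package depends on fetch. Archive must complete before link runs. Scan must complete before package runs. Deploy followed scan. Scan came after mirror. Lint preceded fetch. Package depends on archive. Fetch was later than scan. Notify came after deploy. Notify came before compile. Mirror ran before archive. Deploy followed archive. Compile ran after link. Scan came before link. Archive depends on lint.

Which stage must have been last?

Every other stage has a chain of constraints placing it before package, so package is last.

package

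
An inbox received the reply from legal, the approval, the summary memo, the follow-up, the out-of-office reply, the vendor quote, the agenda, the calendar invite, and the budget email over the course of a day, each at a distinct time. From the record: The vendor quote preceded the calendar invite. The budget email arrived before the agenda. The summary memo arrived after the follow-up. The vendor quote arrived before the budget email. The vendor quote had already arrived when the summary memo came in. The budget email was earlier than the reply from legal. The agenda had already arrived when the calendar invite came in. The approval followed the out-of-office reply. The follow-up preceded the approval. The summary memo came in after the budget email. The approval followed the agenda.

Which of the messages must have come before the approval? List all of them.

the agenda, the budget email, the follow-up, the out-of-office reply, the vendor quote

Directly stated before the approval: the agenda, the follow-up, and the out-of-office reply.
The budget email reaches the approval via the budget email → the agenda → the approval.
The vendor quote reaches the approval via the vendor quote → the budget email → the agenda → the approval.
No chain forces the calendar invite (or any of the others) ahead of the approval.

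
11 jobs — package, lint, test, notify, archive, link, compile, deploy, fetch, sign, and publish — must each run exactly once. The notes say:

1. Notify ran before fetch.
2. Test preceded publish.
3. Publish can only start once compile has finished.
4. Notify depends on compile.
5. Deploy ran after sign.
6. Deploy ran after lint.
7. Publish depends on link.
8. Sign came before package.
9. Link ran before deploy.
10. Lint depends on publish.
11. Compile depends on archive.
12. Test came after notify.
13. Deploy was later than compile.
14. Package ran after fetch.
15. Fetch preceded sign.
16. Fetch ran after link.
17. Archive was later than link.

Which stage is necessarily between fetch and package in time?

sign

Tracing the constraints gives fetch → sign → package, so sign sits after fetch and before package.
No other stage is forced both after fetch and before package.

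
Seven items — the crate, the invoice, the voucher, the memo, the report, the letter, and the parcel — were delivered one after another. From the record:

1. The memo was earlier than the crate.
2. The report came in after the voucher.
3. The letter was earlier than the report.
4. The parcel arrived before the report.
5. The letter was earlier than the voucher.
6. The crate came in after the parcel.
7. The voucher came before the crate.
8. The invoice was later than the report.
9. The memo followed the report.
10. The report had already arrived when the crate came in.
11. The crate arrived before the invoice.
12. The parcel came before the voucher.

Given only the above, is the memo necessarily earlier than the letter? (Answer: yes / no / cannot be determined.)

Tracing the constraints gives the letter → the report → the memo, so the letter must come before the memo.
That means the memo cannot be before the letter.

no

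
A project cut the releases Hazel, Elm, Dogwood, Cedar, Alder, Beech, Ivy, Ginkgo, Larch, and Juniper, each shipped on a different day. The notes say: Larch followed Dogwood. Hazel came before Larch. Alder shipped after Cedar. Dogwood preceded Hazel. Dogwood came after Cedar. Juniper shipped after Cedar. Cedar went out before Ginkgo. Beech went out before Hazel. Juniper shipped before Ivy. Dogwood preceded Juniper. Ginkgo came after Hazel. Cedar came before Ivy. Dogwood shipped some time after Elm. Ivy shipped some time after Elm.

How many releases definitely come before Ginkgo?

Directly stated before Ginkgo: Cedar and Hazel.
Beech reaches Ginkgo via Beech → Hazel → Ginkgo.
Dogwood reaches Ginkgo via Dogwood → Hazel → Ginkgo.
Elm reaches Ginkgo via Elm → Dogwood → Hazel → Ginkgo.
No chain forces Ivy (or any of the others) ahead of Ginkgo.
That's Beech, Cedar, Dogwood, Elm, and Hazel — 5 in all.

5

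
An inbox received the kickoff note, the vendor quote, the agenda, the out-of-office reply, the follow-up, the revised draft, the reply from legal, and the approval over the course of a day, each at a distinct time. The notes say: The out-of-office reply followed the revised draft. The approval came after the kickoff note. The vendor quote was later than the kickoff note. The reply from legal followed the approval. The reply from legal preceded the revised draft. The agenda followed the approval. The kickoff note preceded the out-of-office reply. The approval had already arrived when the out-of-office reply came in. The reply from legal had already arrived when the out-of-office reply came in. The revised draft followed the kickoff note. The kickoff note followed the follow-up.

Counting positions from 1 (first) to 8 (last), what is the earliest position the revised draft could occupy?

5

The approval, the follow-up, the kickoff note, and the reply from legal must all come before the revised draft — 4 forced predecessors.
Nothing else is forced ahead of the revised draft, so its earliest slot is position 4 + 1 = 5.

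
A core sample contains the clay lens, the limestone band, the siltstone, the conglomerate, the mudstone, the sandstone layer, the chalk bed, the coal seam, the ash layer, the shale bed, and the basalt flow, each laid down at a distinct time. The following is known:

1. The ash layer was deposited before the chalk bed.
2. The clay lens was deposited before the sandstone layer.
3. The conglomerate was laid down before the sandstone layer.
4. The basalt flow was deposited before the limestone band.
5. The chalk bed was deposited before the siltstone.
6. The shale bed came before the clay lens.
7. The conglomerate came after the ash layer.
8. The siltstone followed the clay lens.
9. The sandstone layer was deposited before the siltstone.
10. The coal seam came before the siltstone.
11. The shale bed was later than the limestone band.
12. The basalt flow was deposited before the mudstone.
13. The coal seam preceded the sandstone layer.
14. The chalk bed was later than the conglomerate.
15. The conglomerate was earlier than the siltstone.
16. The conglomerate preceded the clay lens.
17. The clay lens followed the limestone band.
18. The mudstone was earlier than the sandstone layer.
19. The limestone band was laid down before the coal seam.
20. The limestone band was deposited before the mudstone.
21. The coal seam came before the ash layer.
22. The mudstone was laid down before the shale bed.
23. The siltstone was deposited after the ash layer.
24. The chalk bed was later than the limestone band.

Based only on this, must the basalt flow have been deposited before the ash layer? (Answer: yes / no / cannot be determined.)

yes

Chain the constraints: the basalt flow → the limestone band → the coal seam → the ash layer. Each link is directly stated, so the basalt flow comes before the ash layer.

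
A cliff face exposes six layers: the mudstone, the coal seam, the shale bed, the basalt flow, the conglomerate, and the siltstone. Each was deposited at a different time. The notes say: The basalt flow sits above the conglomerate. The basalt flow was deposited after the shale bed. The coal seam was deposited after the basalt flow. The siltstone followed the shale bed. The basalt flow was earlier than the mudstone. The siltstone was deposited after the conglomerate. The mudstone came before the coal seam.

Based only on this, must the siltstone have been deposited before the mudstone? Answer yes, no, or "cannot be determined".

cannot be determined

No chain of stated constraints runs from the siltstone to the mudstone, and none runs from the mudstone to the siltstone either.
So the relative order of the siltstone and the mudstone is not fixed by the given facts.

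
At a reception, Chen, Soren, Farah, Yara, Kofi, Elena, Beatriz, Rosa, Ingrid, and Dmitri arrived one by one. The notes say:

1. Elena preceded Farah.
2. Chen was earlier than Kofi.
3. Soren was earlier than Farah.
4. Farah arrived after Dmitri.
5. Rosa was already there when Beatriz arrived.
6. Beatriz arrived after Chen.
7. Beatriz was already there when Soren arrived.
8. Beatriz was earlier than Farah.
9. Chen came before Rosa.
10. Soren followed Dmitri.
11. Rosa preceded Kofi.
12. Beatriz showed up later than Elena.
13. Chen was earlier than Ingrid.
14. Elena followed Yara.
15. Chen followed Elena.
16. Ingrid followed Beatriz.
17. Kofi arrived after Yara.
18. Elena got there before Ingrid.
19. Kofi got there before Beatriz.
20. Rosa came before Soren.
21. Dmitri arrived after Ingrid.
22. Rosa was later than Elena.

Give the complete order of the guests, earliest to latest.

Yara, Elena, Chen, Rosa, Kofi, Beatriz, Ingrid, Dmitri, Soren, Farah

The constraints fix every adjacent pair, so only one ordering works:
Yara → Elena → Chen → Rosa → Kofi → Beatriz → Ingrid → Dmitri → Soren → Farah.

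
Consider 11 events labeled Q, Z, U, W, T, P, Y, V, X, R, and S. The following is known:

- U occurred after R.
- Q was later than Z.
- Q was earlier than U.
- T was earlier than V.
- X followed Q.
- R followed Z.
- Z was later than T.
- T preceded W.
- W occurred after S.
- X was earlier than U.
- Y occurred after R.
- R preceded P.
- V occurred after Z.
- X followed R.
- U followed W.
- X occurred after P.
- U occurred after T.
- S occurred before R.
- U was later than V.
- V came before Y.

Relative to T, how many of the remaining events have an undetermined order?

1

Forced after T: P, Q, R, U, V, W, X, Y, and Z.
That leaves S with no forced order relative to T — 1.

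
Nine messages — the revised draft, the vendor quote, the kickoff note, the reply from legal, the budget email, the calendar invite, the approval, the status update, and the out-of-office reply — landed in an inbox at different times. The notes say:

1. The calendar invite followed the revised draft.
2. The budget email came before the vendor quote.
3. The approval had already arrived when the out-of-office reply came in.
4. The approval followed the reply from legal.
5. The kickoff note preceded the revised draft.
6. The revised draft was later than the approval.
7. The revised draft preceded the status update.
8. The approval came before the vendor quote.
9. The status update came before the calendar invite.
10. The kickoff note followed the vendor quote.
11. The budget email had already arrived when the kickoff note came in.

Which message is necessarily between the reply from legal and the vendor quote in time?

Tracing the constraints gives the reply from legal → the approval → the vendor quote, so the approval sits after the reply from legal and before the vendor quote.
No other message is forced both after the reply from legal and before the vendor quote.

the approval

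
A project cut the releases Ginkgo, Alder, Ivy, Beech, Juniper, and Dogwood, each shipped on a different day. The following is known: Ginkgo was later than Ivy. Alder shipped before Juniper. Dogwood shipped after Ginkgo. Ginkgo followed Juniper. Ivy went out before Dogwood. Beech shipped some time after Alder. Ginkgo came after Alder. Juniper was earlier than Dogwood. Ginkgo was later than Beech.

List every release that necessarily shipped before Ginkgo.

Alder, Beech, Ivy, Juniper

Directly stated before Ginkgo: Alder, Beech, Ivy, and Juniper.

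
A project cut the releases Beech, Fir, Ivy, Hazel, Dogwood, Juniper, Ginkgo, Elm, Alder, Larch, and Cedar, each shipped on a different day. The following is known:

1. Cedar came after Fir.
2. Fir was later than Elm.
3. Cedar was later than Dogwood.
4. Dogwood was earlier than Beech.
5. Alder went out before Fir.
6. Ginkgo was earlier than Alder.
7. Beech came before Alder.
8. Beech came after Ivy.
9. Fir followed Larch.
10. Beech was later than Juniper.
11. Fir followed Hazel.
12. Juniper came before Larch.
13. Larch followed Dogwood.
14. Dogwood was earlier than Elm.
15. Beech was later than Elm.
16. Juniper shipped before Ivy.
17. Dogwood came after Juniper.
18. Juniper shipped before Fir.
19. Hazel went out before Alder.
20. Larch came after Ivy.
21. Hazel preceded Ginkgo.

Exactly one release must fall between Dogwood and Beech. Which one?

Elm

Tracing the constraints gives Dogwood → Elm → Beech, so Elm sits after Dogwood and before Beech.
No other release is forced both after Dogwood and before Beech.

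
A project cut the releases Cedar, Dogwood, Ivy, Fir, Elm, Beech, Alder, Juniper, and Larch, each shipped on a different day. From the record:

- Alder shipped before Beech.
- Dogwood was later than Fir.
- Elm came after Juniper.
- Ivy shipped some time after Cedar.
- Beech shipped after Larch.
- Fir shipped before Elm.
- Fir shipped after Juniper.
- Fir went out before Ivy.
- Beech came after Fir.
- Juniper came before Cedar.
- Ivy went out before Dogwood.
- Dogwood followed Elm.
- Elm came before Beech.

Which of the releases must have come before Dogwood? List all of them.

Cedar, Elm, Fir, Ivy, Juniper

Directly stated before Dogwood: Elm, Fir, and Ivy.
Cedar reaches Dogwood via Cedar → Ivy → Dogwood.
Juniper reaches Dogwood via Juniper → Elm → Dogwood.
No chain forces Alder (or any of the others) ahead of Dogwood.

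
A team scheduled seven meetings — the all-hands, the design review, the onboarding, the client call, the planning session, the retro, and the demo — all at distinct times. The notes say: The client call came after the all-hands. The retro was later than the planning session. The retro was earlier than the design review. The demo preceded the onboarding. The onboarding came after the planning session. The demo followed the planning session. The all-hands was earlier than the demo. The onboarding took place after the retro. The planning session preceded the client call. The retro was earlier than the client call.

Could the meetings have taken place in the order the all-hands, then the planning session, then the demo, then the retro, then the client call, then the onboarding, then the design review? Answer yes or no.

Check each stated constraint against the proposed order — e.g. the all-hands is ahead of the client call; the planning session is ahead of the onboarding. Every pair is in the required order; nothing is violated.

yes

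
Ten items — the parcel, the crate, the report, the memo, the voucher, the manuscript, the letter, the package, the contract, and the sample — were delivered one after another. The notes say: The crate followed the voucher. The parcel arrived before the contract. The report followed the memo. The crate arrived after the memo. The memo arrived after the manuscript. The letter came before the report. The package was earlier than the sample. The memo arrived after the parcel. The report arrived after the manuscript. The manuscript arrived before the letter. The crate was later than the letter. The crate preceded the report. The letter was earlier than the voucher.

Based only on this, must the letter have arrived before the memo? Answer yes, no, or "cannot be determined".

No chain of stated constraints runs from the letter to the memo, and none runs from the memo to the letter either.
So the relative order of the letter and the memo is not fixed by the given facts.

cannot be determined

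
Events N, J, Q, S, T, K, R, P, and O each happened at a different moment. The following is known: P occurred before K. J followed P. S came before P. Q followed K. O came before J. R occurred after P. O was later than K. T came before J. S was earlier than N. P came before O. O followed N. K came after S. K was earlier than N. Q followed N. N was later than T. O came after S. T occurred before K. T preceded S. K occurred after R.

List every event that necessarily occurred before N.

Directly stated before N: K, S, and T.
P reaches N via P → K → N.
R reaches N via R → K → N.

K, P, R, S, T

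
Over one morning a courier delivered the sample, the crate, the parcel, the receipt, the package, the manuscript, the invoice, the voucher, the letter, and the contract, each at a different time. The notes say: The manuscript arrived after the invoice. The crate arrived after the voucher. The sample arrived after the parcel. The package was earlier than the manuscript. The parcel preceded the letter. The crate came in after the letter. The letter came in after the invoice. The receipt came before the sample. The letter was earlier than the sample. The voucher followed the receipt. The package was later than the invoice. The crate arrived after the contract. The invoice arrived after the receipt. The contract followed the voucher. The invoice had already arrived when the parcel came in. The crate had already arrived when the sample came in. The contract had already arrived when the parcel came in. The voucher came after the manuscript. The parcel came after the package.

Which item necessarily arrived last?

Every other item has a chain of constraints placing it before the sample, so the sample is last.

the sample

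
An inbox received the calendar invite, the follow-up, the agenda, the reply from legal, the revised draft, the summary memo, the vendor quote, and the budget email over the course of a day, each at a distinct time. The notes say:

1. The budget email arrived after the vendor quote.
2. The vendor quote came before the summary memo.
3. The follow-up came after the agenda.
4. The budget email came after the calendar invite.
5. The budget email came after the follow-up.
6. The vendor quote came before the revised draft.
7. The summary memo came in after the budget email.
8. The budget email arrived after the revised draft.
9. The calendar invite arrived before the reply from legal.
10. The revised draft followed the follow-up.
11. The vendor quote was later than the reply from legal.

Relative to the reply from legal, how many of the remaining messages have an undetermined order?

2

Forced before the reply from legal: the calendar invite; forced after the reply from legal: the budget email, the revised draft, the summary memo, and the vendor quote.
That leaves the agenda and the follow-up with no forced order relative to the reply from legal — 2.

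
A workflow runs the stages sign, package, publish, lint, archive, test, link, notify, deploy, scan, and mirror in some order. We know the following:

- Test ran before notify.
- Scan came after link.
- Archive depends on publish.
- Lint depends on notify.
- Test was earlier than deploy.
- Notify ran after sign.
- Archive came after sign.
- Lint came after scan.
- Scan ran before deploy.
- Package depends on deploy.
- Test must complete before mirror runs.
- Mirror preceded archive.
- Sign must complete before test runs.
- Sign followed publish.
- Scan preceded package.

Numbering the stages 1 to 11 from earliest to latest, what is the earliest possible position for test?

Publish and sign must both come before test — 2 forced predecessors.
Nothing else is forced ahead of test, so its earliest slot is position 2 + 1 = 3.

3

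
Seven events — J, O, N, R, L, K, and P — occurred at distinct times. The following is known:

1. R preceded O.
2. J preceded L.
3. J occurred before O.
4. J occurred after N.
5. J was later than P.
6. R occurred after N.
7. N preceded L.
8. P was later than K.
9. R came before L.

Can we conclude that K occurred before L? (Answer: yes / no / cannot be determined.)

yes

Chain the constraints: K → P → J → L. Each link is directly stated, so K comes before L.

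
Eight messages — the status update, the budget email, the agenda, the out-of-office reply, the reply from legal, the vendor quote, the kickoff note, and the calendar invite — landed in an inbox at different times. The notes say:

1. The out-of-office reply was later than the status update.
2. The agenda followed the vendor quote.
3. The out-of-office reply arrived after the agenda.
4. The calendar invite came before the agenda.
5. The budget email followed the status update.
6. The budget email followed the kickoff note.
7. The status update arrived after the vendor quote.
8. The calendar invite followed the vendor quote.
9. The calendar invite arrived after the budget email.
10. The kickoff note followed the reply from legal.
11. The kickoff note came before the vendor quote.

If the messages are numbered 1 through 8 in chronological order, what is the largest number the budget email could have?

The budget email must come before the agenda, the calendar invite, and the out-of-office reply — 3 messages forced after it.
Everything else can be placed before the budget email in some valid order, so the budget email can sit as late as position 8 − 3 = 5.

5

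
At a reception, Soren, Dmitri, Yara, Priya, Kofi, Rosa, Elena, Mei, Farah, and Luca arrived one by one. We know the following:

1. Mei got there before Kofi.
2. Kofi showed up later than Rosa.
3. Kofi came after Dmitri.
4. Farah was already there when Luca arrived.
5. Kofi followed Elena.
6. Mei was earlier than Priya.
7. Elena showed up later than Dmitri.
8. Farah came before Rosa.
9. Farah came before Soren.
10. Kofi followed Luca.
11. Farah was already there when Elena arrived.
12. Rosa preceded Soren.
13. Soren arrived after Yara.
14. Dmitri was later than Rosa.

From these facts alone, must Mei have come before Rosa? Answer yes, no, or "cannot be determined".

cannot be determined

No chain of stated constraints runs from Mei to Rosa, and none runs from Rosa to Mei either.
So the relative order of Mei and Rosa is not fixed by the given facts.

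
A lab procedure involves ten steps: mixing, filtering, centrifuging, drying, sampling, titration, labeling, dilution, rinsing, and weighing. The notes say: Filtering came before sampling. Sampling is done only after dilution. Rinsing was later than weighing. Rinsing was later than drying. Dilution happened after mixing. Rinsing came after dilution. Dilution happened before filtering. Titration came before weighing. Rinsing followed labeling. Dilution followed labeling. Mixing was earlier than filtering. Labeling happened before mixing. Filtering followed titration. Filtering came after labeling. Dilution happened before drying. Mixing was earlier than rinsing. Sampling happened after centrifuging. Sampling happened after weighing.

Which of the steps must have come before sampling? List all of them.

centrifuging, dilution, filtering, labeling, mixing, titration, weighing

Directly stated before sampling: centrifuging, dilution, filtering, and weighing.
Labeling reaches sampling via labeling → filtering → sampling.
Mixing reaches sampling via mixing → filtering → sampling.
Titration reaches sampling via titration → filtering → sampling.
No chain forces drying (or any of the others) ahead of sampling.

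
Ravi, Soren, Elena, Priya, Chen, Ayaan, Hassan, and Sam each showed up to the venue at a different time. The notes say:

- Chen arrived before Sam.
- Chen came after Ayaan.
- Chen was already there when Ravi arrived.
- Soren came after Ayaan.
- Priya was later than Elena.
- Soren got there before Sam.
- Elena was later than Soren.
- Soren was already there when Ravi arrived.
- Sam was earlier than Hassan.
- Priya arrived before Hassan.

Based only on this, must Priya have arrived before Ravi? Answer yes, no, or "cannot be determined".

No chain of stated constraints runs from Priya to Ravi, and none runs from Ravi to Priya either.
So the relative order of Priya and Ravi is not fixed by the given facts.

cannot be determined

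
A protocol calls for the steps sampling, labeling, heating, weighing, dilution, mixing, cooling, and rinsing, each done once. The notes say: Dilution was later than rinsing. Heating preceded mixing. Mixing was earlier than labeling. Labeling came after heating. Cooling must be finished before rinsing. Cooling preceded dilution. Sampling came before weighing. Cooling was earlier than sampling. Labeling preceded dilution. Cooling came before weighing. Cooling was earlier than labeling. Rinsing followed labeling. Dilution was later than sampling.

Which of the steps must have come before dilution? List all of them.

cooling, heating, labeling, mixing, rinsing, sampling

Directly stated before dilution: cooling, labeling, rinsing, and sampling.
Heating reaches dilution via heating → labeling → dilution.
Mixing reaches dilution via mixing → labeling → dilution.
No chain forces weighing ahead of dilution.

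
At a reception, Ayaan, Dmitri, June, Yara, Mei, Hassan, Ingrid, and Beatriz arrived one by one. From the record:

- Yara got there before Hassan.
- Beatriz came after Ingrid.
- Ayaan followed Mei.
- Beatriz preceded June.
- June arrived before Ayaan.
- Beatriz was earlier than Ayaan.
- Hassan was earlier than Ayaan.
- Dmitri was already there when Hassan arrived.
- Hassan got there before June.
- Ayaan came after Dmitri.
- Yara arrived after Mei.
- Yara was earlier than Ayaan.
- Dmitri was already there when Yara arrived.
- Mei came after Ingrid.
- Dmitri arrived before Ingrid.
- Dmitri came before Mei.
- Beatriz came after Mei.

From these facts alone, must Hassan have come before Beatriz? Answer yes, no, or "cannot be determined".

cannot be determined

No chain of stated constraints runs from Hassan to Beatriz, and none runs from Beatriz to Hassan either.
So the relative order of Hassan and Beatriz is not fixed by the given facts.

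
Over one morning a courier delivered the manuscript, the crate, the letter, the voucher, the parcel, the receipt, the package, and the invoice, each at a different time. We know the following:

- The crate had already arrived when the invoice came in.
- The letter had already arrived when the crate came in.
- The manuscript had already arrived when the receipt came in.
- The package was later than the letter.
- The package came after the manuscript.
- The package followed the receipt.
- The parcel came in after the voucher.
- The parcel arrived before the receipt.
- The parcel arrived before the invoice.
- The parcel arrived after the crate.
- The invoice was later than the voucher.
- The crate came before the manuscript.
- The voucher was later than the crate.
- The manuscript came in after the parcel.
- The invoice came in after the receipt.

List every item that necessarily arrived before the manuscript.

the crate, the letter, the parcel, the voucher

Directly stated before the manuscript: the crate and the parcel.
The letter reaches the manuscript via the letter → the crate → the manuscript.
The voucher reaches the manuscript via the voucher → the parcel → the manuscript.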